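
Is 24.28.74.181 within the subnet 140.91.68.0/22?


Subnet network: 140.91.68.0
Test IP AND mask: 24.28.72.0
No, 24.28.74.181 is not in 140.91.68.0/22


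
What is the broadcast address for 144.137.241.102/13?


Network: 144.136.0.0/13
Host bits = 19
Set all host bits to 1:
Broadcast: 144.143.255.255


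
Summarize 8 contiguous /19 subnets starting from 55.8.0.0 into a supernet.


Original prefix: /19
Number of subnets: 8 = 2^3
New prefix = 19 - 3 = 16
Supernet: 55.8.0.0/16


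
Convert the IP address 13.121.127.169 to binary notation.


13 = 00001101
121 = 01111001
127 = 01111111
169 = 10101001
Binary: 00001101.01111001.01111111.10101001


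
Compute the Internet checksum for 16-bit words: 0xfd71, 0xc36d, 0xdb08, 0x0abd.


Sum all words (with carry folding):
+ 0xfd71 = 0xfd71
+ 0xc36d = 0xc0df
+ 0xdb08 = 0x9be8
+ 0x0abd = 0xa6a5
One's complement: ~0xa6a5
Checksum = 0x595a


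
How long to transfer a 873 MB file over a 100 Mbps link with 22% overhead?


Effective throughput = 100 * (1 - 22/100) = 78 Mbps
File size in Mb = 873 * 8 = 6984 Mb
Time = 6984 / 78
Time = 89.5385 seconds


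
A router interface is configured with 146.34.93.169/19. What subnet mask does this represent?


/19 means 19 network bits, 13 host bits
Binary: 11111111111111111110000000000000
Mask: 255.255.224.0


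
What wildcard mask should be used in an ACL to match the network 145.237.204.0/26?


Subnet mask: 255.255.255.192
Wildcard = 255.255.255.255 - subnet mask
255 - 255 = 0
255 - 255 = 0
255 - 255 = 0
255 - 192 = 63
Wildcard: 0.0.0.63


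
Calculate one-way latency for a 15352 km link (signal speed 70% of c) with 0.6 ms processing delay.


Speed = 0.7 * 3e5 km/s = 210000 km/s
Propagation delay = 15352 / 210000 = 0.0731 s = 73.1048 ms
Processing delay = 0.6 ms
Total one-way latency = 73.7048 ms


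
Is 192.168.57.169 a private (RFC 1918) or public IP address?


RFC 1918 private ranges:
  10.0.0.0/8 (10.0.0.0 - 10.255.255.255)
  172.16.0.0/12 (172.16.0.0 - 172.31.255.255)
  192.168.0.0/16 (192.168.0.0 - 192.168.255.255)
Private (in 192.168.0.0/16)


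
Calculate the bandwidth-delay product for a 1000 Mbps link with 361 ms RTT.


BDP = bandwidth * RTT
= 1000 Mbps * 361 ms
= 1000 * 1e6 * 361 / 1000 bits
= 361000000 bits
= 45125000 bytes
= 44067.3828 KB
BDP = 361000000 bits (45125000 bytes)


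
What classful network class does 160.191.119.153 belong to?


First octet: 160
Binary: 10100000
10xxxxxx -> Class B (128-191)
Class B, default mask 255.255.0.0 (/16)


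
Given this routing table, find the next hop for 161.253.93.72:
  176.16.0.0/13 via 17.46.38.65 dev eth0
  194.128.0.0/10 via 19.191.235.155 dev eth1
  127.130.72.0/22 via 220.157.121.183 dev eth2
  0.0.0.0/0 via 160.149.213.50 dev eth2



Longest prefix match for 161.253.93.72:
  /13 176.16.0.0: no
  /10 194.128.0.0: no
  /22 127.130.72.0: no
  /0 0.0.0.0: MATCH
Selected: next-hop 160.149.213.50 via eth2 (matched /0)


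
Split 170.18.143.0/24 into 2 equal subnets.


New prefix = 24 + 1 = 25
Each subnet has 128 addresses
  170.18.143.0/25
  170.18.143.128/25
Subnets: 170.18.143.0/25, 170.18.143.128/25


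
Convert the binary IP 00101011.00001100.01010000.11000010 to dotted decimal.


00101011 = 43
00001100 = 12
01010000 = 80
11000010 = 194
IP: 43.12.80.194


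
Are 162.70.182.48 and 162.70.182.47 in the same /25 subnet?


Mask: 255.255.255.128
162.70.182.48 AND mask = 162.70.182.0
162.70.182.47 AND mask = 162.70.182.0
Yes, same subnet (162.70.182.0)


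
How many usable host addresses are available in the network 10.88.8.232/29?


Host bits = 32 - 29 = 3
Total addresses = 2^3 = 8
Usable = total - 2 (network and broadcast)
Usable hosts: 6


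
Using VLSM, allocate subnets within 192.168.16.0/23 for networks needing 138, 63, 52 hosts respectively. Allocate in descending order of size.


138 hosts -> /24 (254 usable): 192.168.16.0/24
63 hosts -> /25 (126 usable): 192.168.17.0/25
52 hosts -> /26 (62 usable): 192.168.17.128/26
Allocation: 192.168.16.0/24 (138 hosts, 254 usable); 192.168.17.0/25 (63 hosts, 126 usable); 192.168.17.128/26 (52 hosts, 62 usable)


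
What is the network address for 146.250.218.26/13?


IP:   10010010.11111010.11011010.00011010
Mask: 11111111.11111000.00000000.00000000
AND operation:
Net:  10010010.11111000.00000000.00000000
Network: 146.248.0.0/13


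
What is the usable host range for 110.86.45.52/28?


Network: 110.86.45.48
Broadcast: 110.86.45.63
First usable = network + 1
Last usable = broadcast - 1
Range: 110.86.45.49 to 110.86.45.62


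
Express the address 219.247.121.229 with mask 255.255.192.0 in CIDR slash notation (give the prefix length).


Binary: 11111111.11111111.11000000.00000000
Count leading 1s
Prefix: /18


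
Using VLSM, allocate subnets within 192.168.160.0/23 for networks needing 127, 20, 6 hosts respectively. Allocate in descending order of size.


127 hosts -> /24 (254 usable): 192.168.160.0/24
20 hosts -> /27 (30 usable): 192.168.161.0/27
6 hosts -> /29 (6 usable): 192.168.161.32/29
Allocation: 192.168.160.0/24 (127 hosts, 254 usable); 192.168.161.0/27 (20 hosts, 30 usable); 192.168.161.32/29 (6 hosts, 6 usable)


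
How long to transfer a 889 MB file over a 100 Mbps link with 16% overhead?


Effective throughput = 100 * (1 - 16/100) = 84 Mbps
File size in Mb = 889 * 8 = 7112 Mb
Time = 7112 / 84
Time = 84.6667 seconds


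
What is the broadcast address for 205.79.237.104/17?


Network: 205.79.128.0/17
Host bits = 15
Set all host bits to 1:
Broadcast: 205.79.255.255


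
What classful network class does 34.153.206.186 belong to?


First octet: 34
Binary: 00100010
0xxxxxxx -> Class A (1-126)
Class A, default mask 255.0.0.0 (/8)


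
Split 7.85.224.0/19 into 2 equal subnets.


New prefix = 19 + 1 = 20
Each subnet has 4096 addresses
  7.85.224.0/20
  7.85.240.0/20
Subnets: 7.85.224.0/20, 7.85.240.0/20


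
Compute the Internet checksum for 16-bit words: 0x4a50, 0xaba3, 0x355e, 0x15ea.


Sum all words (with carry folding):
+ 0x4a50 = 0x4a50
+ 0xaba3 = 0xf5f3
+ 0x355e = 0x2b52
+ 0x15ea = 0x413c
One's complement: ~0x413c
Checksum = 0xbec3


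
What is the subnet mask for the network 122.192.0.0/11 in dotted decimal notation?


/11 means 11 network bits, 21 host bits
Binary: 11111111111000000000000000000000
Mask: 255.224.0.0


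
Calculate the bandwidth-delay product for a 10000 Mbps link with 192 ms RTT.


BDP = bandwidth * RTT
= 10000 Mbps * 192 ms
= 10000 * 1e6 * 192 / 1000 bits
= 1920000000 bits
= 240000000 bytes
= 234375 KB
BDP = 1920000000 bits (240000000 bytes)


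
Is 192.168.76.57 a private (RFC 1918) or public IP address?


RFC 1918 private ranges:
  10.0.0.0/8 (10.0.0.0 - 10.255.255.255)
  172.16.0.0/12 (172.16.0.0 - 172.31.255.255)
  192.168.0.0/16 (192.168.0.0 - 192.168.255.255)
Private (in 192.168.0.0/16)


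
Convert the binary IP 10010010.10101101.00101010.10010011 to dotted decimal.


10010010 = 146
10101101 = 173
00101010 = 42
10010011 = 147
IP: 146.173.42.147


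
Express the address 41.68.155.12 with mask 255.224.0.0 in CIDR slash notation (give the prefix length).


Binary: 11111111.11100000.00000000.00000000
Count leading 1s
Prefix: /11


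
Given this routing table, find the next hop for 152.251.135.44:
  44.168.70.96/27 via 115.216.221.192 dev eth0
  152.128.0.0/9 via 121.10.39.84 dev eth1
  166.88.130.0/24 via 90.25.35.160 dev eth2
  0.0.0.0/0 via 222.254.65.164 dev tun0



Longest prefix match for 152.251.135.44:
  /27 44.168.70.96: no
  /9 152.128.0.0: MATCH
  /24 166.88.130.0: no
  /0 0.0.0.0: MATCH
Selected: next-hop 121.10.39.84 via eth1 (matched /9)


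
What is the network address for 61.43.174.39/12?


IP:   00111101.00101011.10101110.00100111
Mask: 11111111.11110000.00000000.00000000
AND operation:
Net:  00111101.00100000.00000000.00000000
Network: 61.32.0.0/12


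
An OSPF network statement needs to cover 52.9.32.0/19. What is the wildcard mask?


Subnet mask: 255.255.224.0
Wildcard = 255.255.255.255 - subnet mask
255 - 255 = 0
255 - 255 = 0
255 - 224 = 31
255 - 0 = 255
Wildcard: 0.0.31.255


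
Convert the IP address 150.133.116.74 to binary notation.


150 = 10010110
133 = 10000101
116 = 01110100
74 = 01001010
Binary: 10010110.10000101.01110100.01001010


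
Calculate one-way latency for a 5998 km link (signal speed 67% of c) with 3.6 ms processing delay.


Speed = 0.67 * 3e5 km/s = 201000 km/s
Propagation delay = 5998 / 201000 = 0.0298 s = 29.8408 ms
Processing delay = 3.6 ms
Total one-way latency = 33.4408 ms


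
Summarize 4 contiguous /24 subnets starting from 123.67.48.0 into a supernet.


Original prefix: /24
Number of subnets: 4 = 2^2
New prefix = 24 - 2 = 22
Supernet: 123.67.48.0/22


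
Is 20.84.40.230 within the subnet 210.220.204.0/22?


Subnet network: 210.220.204.0
Test IP AND mask: 20.84.40.0
No, 20.84.40.230 is not in 210.220.204.0/22


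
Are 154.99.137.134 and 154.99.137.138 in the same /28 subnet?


Mask: 255.255.255.240
154.99.137.134 AND mask = 154.99.137.128
154.99.137.138 AND mask = 154.99.137.128
Yes, same subnet (154.99.137.128)


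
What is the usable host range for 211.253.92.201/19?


Network: 211.253.64.0
Broadcast: 211.253.95.255
First usable = network + 1
Last usable = broadcast - 1
Range: 211.253.64.1 to 211.253.95.254


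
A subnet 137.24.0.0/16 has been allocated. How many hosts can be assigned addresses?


Host bits = 32 - 16 = 16
Total addresses = 2^16 = 65536
Usable = total - 2 (network and broadcast)
Usable hosts: 65534


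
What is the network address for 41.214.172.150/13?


IP:   00101001.11010110.10101100.10010110
Mask: 11111111.11111000.00000000.00000000
AND operation:
Net:  00101001.11010000.00000000.00000000
Network: 41.208.0.0/13


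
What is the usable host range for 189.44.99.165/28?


Network: 189.44.99.160
Broadcast: 189.44.99.175
First usable = network + 1
Last usable = broadcast - 1
Range: 189.44.99.161 to 189.44.99.174


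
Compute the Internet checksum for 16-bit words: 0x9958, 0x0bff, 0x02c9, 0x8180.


Sum all words (with carry folding):
+ 0x9958 = 0x9958
+ 0x0bff = 0xa557
+ 0x02c9 = 0xa820
+ 0x8180 = 0x29a1
One's complement: ~0x29a1
Checksum = 0xd65e


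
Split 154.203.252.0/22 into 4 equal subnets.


New prefix = 22 + 2 = 24
Each subnet has 256 addresses
  154.203.252.0/24
  154.203.253.0/24
  154.203.254.0/24
  154.203.255.0/24
Subnets: 154.203.252.0/24, 154.203.253.0/24, 154.203.254.0/24, 154.203.255.0/24


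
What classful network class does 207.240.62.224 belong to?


First octet: 207
Binary: 11001111
110xxxxx -> Class C (192-223)
Class C, default mask 255.255.255.0 (/24)


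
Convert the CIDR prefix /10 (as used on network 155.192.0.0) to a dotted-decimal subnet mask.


/10 means 10 network bits, 22 host bits
Binary: 11111111110000000000000000000000
Mask: 255.192.0.0


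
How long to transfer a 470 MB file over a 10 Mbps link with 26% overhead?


Effective throughput = 10 * (1 - 26/100) = 7.4 Mbps
File size in Mb = 470 * 8 = 3760 Mb
Time = 3760 / 7.4
Time = 508.1081 seconds


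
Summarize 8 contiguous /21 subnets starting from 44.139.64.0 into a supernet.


Original prefix: /21
Number of subnets: 8 = 2^3
New prefix = 21 - 3 = 18
Supernet: 44.139.64.0/18


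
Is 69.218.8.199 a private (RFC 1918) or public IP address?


RFC 1918 private ranges:
  10.0.0.0/8 (10.0.0.0 - 10.255.255.255)
  172.16.0.0/12 (172.16.0.0 - 172.31.255.255)
  192.168.0.0/16 (192.168.0.0 - 192.168.255.255)
Public (not in any RFC 1918 range)


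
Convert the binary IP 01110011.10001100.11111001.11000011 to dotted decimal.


01110011 = 115
10001100 = 140
11111001 = 249
11000011 = 195
IP: 115.140.249.195


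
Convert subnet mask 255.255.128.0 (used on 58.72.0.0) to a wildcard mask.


Subnet mask: 255.255.128.0
Wildcard = 255.255.255.255 - subnet mask
255 - 255 = 0
255 - 255 = 0
255 - 128 = 127
255 - 0 = 255
Wildcard: 0.0.127.255


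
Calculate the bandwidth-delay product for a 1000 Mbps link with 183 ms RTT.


BDP = bandwidth * RTT
= 1000 Mbps * 183 ms
= 1000 * 1e6 * 183 / 1000 bits
= 183000000 bits
= 22875000 bytes
= 22338.8672 KB
BDP = 183000000 bits (22875000 bytes)


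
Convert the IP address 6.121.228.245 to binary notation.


6 = 00000110
121 = 01111001
228 = 11100100
245 = 11110101
Binary: 00000110.01111001.11100100.11110101


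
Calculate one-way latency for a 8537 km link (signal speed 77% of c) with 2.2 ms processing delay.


Speed = 0.77 * 3e5 km/s = 231000 km/s
Propagation delay = 8537 / 231000 = 0.037 s = 36.9567 ms
Processing delay = 2.2 ms
Total one-way latency = 39.1567 ms


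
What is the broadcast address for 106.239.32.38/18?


Network: 106.239.0.0/18
Host bits = 14
Set all host bits to 1:
Broadcast: 106.239.63.255


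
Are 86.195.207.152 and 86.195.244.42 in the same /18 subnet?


Mask: 255.255.192.0
86.195.207.152 AND mask = 86.195.192.0
86.195.244.42 AND mask = 86.195.192.0
Yes, same subnet (86.195.192.0)


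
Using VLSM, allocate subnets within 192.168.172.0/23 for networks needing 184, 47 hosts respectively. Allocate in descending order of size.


184 hosts -> /24 (254 usable): 192.168.172.0/24
47 hosts -> /26 (62 usable): 192.168.173.0/26
Allocation: 192.168.172.0/24 (184 hosts, 254 usable); 192.168.173.0/26 (47 hosts, 62 usable)


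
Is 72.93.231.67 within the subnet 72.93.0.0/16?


Subnet network: 72.93.0.0
Test IP AND mask: 72.93.0.0
Yes, 72.93.231.67 is in 72.93.0.0/16


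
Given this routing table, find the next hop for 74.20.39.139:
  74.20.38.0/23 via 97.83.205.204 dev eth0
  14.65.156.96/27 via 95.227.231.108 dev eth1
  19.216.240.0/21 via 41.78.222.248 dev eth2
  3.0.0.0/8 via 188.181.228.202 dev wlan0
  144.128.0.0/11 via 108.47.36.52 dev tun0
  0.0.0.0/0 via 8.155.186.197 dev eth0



Longest prefix match for 74.20.39.139:
  /23 74.20.38.0: MATCH
  /27 14.65.156.96: no
  /21 19.216.240.0: no
  /8 3.0.0.0: no
  /11 144.128.0.0: no
  /0 0.0.0.0: MATCH
Selected: next-hop 97.83.205.204 via eth0 (matched /23)


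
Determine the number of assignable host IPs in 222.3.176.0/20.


Host bits = 32 - 20 = 12
Total addresses = 2^12 = 4096
Usable = total - 2 (network and broadcast)
Usable hosts: 4094


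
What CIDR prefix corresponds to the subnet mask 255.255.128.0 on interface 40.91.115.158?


Binary: 11111111.11111111.10000000.00000000
Count leading 1s
Prefix: /17


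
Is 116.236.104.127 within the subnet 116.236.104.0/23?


Subnet network: 116.236.104.0
Test IP AND mask: 116.236.104.0
Yes, 116.236.104.127 is in 116.236.104.0/23


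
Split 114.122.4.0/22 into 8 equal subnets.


New prefix = 22 + 3 = 25
Each subnet has 128 addresses
  114.122.4.0/25
  114.122.4.128/25
  114.122.5.0/25
  114.122.5.128/25
  114.122.6.0/25
  114.122.6.128/25
  114.122.7.0/25
  114.122.7.128/25
Subnets: 114.122.4.0/25, 114.122.4.128/25, 114.122.5.0/25, 114.122.5.128/25, 114.122.6.0/25, 114.122.6.128/25, 114.122.7.0/25, 114.122.7.128/25


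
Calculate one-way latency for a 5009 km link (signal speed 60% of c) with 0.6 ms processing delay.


Speed = 0.6 * 3e5 km/s = 180000 km/s
Propagation delay = 5009 / 180000 = 0.0278 s = 27.8278 ms
Processing delay = 0.6 ms
Total one-way latency = 28.4278 ms


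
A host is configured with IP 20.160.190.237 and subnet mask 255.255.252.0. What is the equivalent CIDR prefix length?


Binary: 11111111.11111111.11111100.00000000
Count leading 1s
Prefix: /22


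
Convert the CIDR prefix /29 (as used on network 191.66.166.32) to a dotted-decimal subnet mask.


/29 means 29 network bits, 3 host bits
Binary: 11111111111111111111111111111000
Mask: 255.255.255.248


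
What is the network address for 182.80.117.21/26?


IP:   10110110.01010000.01110101.00010101
Mask: 11111111.11111111.11111111.11000000
AND operation:
Net:  10110110.01010000.01110101.00000000
Network: 182.80.117.0/26


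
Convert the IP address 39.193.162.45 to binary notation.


39 = 00100111
193 = 11000001
162 = 10100010
45 = 00101101
Binary: 00100111.11000001.10100010.00101101


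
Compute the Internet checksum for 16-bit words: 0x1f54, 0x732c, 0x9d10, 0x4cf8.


Sum all words (with carry folding):
+ 0x1f54 = 0x1f54
+ 0x732c = 0x9280
+ 0x9d10 = 0x2f91
+ 0x4cf8 = 0x7c89
One's complement: ~0x7c89
Checksum = 0x8376


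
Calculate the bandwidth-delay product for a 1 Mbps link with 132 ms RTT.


BDP = bandwidth * RTT
= 1 Mbps * 132 ms
= 1 * 1e6 * 132 / 1000 bits
= 132000 bits
= 16500 bytes
= 16.1133 KB
BDP = 132000 bits (16500 bytes)


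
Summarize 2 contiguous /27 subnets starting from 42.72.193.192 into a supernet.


Original prefix: /27
Number of subnets: 2 = 2^1
New prefix = 27 - 1 = 26
Supernet: 42.72.193.192/26


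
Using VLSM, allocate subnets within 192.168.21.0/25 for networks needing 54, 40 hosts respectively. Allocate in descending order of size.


54 hosts -> /26 (62 usable): 192.168.21.0/26
40 hosts -> /26 (62 usable): 192.168.21.64/26
Allocation: 192.168.21.0/26 (54 hosts, 62 usable); 192.168.21.64/26 (40 hosts, 62 usable)


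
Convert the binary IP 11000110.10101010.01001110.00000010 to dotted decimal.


11000110 = 198
10101010 = 170
01001110 = 78
00000010 = 2
IP: 198.170.78.2


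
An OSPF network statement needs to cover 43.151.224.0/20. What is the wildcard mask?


Subnet mask: 255.255.240.0
Wildcard = 255.255.255.255 - subnet mask
255 - 255 = 0
255 - 255 = 0
255 - 240 = 15
255 - 0 = 255
Wildcard: 0.0.15.255


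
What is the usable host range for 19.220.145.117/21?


Network: 19.220.144.0
Broadcast: 19.220.151.255
First usable = network + 1
Last usable = broadcast - 1
Range: 19.220.144.1 to 19.220.151.254


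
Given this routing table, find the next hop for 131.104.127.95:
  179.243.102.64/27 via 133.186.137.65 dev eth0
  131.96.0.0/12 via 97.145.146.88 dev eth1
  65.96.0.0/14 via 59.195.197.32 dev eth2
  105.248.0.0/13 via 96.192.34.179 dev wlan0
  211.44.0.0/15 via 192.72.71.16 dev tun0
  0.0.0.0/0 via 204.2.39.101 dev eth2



Longest prefix match for 131.104.127.95:
  /27 179.243.102.64: no
  /12 131.96.0.0: MATCH
  /14 65.96.0.0: no
  /13 105.248.0.0: no
  /15 211.44.0.0: no
  /0 0.0.0.0: MATCH
Selected: next-hop 97.145.146.88 via eth1 (matched /12)


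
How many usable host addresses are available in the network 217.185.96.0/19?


Host bits = 32 - 19 = 13
Total addresses = 2^13 = 8192
Usable = total - 2 (network and broadcast)
Usable hosts: 8190


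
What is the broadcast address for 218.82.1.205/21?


Network: 218.82.0.0/21
Host bits = 11
Set all host bits to 1:
Broadcast: 218.82.7.255


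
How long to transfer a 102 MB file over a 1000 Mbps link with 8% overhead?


Effective throughput = 1000 * (1 - 8/100) = 920 Mbps
File size in Mb = 102 * 8 = 816 Mb
Time = 816 / 920
Time = 0.887 seconds


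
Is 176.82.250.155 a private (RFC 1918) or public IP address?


RFC 1918 private ranges:
  10.0.0.0/8 (10.0.0.0 - 10.255.255.255)
  172.16.0.0/12 (172.16.0.0 - 172.31.255.255)
  192.168.0.0/16 (192.168.0.0 - 192.168.255.255)
Public (not in any RFC 1918 range)


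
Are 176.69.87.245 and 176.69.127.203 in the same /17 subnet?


Mask: 255.255.128.0
176.69.87.245 AND mask = 176.69.0.0
176.69.127.203 AND mask = 176.69.0.0
Yes, same subnet (176.69.0.0)


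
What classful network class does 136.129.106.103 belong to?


First octet: 136
Binary: 10001000
10xxxxxx -> Class B (128-191)
Class B, default mask 255.255.0.0 (/16)


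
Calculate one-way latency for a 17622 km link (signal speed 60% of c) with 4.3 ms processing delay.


Speed = 0.6 * 3e5 km/s = 180000 km/s
Propagation delay = 17622 / 180000 = 0.0979 s = 97.9 ms
Processing delay = 4.3 ms
Total one-way latency = 102.2 ms


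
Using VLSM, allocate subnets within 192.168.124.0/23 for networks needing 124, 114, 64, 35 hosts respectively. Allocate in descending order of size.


124 hosts -> /25 (126 usable): 192.168.124.0/25
114 hosts -> /25 (126 usable): 192.168.124.128/25
64 hosts -> /25 (126 usable): 192.168.125.0/25
35 hosts -> /26 (62 usable): 192.168.125.128/26
Allocation: 192.168.124.0/25 (124 hosts, 126 usable); 192.168.124.128/25 (114 hosts, 126 usable); 192.168.125.0/25 (64 hosts, 126 usable); 192.168.125.128/26 (35 hosts, 62 usable)


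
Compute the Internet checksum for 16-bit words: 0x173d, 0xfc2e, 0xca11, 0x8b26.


Sum all words (with carry folding):
+ 0x173d = 0x173d
+ 0xfc2e = 0x136c
+ 0xca11 = 0xdd7d
+ 0x8b26 = 0x68a4
One's complement: ~0x68a4
Checksum = 0x975b


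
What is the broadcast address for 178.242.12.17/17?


Network: 178.242.0.0/17
Host bits = 15
Set all host bits to 1:
Broadcast: 178.242.127.255


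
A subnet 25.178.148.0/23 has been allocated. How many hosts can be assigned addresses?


Host bits = 32 - 23 = 9
Total addresses = 2^9 = 512
Usable = total - 2 (network and broadcast)
Usable hosts: 510


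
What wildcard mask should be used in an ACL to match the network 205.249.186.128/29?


Subnet mask: 255.255.255.248
Wildcard = 255.255.255.255 - subnet mask
255 - 255 = 0
255 - 255 = 0
255 - 255 = 0
255 - 248 = 7
Wildcard: 0.0.0.7


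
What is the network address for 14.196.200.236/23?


IP:   00001110.11000100.11001000.11101100
Mask: 11111111.11111111.11111110.00000000
AND operation:
Net:  00001110.11000100.11001000.00000000
Network: 14.196.200.0/23


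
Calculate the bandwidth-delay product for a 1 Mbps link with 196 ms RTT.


BDP = bandwidth * RTT
= 1 Mbps * 196 ms
= 1 * 1e6 * 196 / 1000 bits
= 196000 bits
= 24500 bytes
= 23.9258 KB
BDP = 196000 bits (24500 bytes)


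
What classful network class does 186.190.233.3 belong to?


First octet: 186
Binary: 10111010
10xxxxxx -> Class B (128-191)
Class B, default mask 255.255.0.0 (/16)


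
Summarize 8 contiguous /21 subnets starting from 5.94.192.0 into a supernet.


Original prefix: /21
Number of subnets: 8 = 2^3
New prefix = 21 - 3 = 18
Supernet: 5.94.192.0/18


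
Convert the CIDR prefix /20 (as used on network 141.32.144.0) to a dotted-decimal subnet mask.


/20 means 20 network bits, 12 host bits
Binary: 11111111111111111111000000000000
Mask: 255.255.240.0


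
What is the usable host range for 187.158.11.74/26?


Network: 187.158.11.64
Broadcast: 187.158.11.127
First usable = network + 1
Last usable = broadcast - 1
Range: 187.158.11.65 to 187.158.11.126


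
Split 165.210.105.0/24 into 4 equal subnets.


New prefix = 24 + 2 = 26
Each subnet has 64 addresses
  165.210.105.0/26
  165.210.105.64/26
  165.210.105.128/26
  165.210.105.192/26
Subnets: 165.210.105.0/26, 165.210.105.64/26, 165.210.105.128/26, 165.210.105.192/26


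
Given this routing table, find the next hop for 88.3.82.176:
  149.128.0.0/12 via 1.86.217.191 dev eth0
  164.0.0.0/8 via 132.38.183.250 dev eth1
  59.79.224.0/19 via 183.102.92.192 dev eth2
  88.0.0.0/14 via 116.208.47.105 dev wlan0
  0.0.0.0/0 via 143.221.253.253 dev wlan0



Longest prefix match for 88.3.82.176:
  /12 149.128.0.0: no
  /8 164.0.0.0: no
  /19 59.79.224.0: no
  /14 88.0.0.0: MATCH
  /0 0.0.0.0: MATCH
Selected: next-hop 116.208.47.105 via wlan0 (matched /14)


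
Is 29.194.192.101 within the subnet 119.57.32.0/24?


Subnet network: 119.57.32.0
Test IP AND mask: 29.194.192.0
No, 29.194.192.101 is not in 119.57.32.0/24


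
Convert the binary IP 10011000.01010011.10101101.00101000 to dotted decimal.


10011000 = 152
01010011 = 83
10101101 = 173
00101000 = 40
IP: 152.83.173.40


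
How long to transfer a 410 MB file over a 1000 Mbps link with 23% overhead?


Effective throughput = 1000 * (1 - 23/100) = 770 Mbps
File size in Mb = 410 * 8 = 3280 Mb
Time = 3280 / 770
Time = 4.2597 seconds


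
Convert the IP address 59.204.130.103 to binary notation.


59 = 00111011
204 = 11001100
130 = 10000010
103 = 01100111
Binary: 00111011.11001100.10000010.01100111


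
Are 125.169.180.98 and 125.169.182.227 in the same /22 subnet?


Mask: 255.255.252.0
125.169.180.98 AND mask = 125.169.180.0
125.169.182.227 AND mask = 125.169.180.0
Yes, same subnet (125.169.180.0)


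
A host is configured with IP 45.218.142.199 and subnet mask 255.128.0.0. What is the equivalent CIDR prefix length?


Binary: 11111111.10000000.00000000.00000000
Count leading 1s
Prefix: /9


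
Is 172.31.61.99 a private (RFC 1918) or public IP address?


RFC 1918 private ranges:
  10.0.0.0/8 (10.0.0.0 - 10.255.255.255)
  172.16.0.0/12 (172.16.0.0 - 172.31.255.255)
  192.168.0.0/16 (192.168.0.0 - 192.168.255.255)
Private (in 172.16.0.0/12)


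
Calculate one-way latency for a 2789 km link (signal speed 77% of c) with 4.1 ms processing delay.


Speed = 0.77 * 3e5 km/s = 231000 km/s
Propagation delay = 2789 / 231000 = 0.0121 s = 12.0736 ms
Processing delay = 4.1 ms
Total one-way latency = 16.1736 ms


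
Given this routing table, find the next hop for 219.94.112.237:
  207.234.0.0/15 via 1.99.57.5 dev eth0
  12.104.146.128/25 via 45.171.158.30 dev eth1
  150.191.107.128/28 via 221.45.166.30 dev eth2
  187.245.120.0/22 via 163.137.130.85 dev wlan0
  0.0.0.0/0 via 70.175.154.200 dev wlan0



Longest prefix match for 219.94.112.237:
  /15 207.234.0.0: no
  /25 12.104.146.128: no
  /28 150.191.107.128: no
  /22 187.245.120.0: no
  /0 0.0.0.0: MATCH
Selected: next-hop 70.175.154.200 via wlan0 (matched /0)


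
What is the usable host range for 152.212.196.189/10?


Network: 152.192.0.0
Broadcast: 152.255.255.255
First usable = network + 1
Last usable = broadcast - 1
Range: 152.192.0.1 to 152.255.255.254


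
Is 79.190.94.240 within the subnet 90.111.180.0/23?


Subnet network: 90.111.180.0
Test IP AND mask: 79.190.94.0
No, 79.190.94.240 is not in 90.111.180.0/23


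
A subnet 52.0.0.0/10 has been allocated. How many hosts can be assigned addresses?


Host bits = 32 - 10 = 22
Total addresses = 2^22 = 4194304
Usable = total - 2 (network and broadcast)
Usable hosts: 4194302


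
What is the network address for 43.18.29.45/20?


IP:   00101011.00010010.00011101.00101101
Mask: 11111111.11111111.11110000.00000000
AND operation:
Net:  00101011.00010010.00010000.00000000
Network: 43.18.16.0/20


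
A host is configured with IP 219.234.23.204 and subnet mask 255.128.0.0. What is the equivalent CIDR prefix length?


Binary: 11111111.10000000.00000000.00000000
Count leading 1s
Prefix: /9


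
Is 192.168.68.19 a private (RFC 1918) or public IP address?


RFC 1918 private ranges:
  10.0.0.0/8 (10.0.0.0 - 10.255.255.255)
  172.16.0.0/12 (172.16.0.0 - 172.31.255.255)
  192.168.0.0/16 (192.168.0.0 - 192.168.255.255)
Private (in 192.168.0.0/16)


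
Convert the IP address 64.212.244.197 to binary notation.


64 = 01000000
212 = 11010100
244 = 11110100
197 = 11000101
Binary: 01000000.11010100.11110100.11000101


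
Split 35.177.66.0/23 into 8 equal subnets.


New prefix = 23 + 3 = 26
Each subnet has 64 addresses
  35.177.66.0/26
  35.177.66.64/26
  35.177.66.128/26
  35.177.66.192/26
  35.177.67.0/26
  35.177.67.64/26
  35.177.67.128/26
  35.177.67.192/26
Subnets: 35.177.66.0/26, 35.177.66.64/26, 35.177.66.128/26, 35.177.66.192/26, 35.177.67.0/26, 35.177.67.64/26, 35.177.67.128/26, 35.177.67.192/26


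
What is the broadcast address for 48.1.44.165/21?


Network: 48.1.40.0/21
Host bits = 11
Set all host bits to 1:
Broadcast: 48.1.47.255


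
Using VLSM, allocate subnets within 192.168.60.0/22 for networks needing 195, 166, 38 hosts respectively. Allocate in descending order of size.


195 hosts -> /24 (254 usable): 192.168.60.0/24
166 hosts -> /24 (254 usable): 192.168.61.0/24
38 hosts -> /26 (62 usable): 192.168.62.0/26
Allocation: 192.168.60.0/24 (195 hosts, 254 usable); 192.168.61.0/24 (166 hosts, 254 usable); 192.168.62.0/26 (38 hosts, 62 usable)


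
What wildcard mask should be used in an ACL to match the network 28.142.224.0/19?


Subnet mask: 255.255.224.0
Wildcard = 255.255.255.255 - subnet mask
255 - 255 = 0
255 - 255 = 0
255 - 224 = 31
255 - 0 = 255
Wildcard: 0.0.31.255


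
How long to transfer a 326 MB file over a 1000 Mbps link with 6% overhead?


Effective throughput = 1000 * (1 - 6/100) = 940 Mbps
File size in Mb = 326 * 8 = 2608 Mb
Time = 2608 / 940
Time = 2.7745 seconds


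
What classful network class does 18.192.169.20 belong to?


First octet: 18
Binary: 00010010
0xxxxxxx -> Class A (1-126)
Class A, default mask 255.0.0.0 (/8)


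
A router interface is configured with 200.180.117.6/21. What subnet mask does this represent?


/21 means 21 network bits, 11 host bits
Binary: 11111111111111111111100000000000
Mask: 255.255.248.0


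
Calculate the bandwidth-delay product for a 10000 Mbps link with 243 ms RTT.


BDP = bandwidth * RTT
= 10000 Mbps * 243 ms
= 10000 * 1e6 * 243 / 1000 bits
= 2430000000 bits
= 303750000 bytes
= 296630.8594 KB
BDP = 2430000000 bits (303750000 bytes)


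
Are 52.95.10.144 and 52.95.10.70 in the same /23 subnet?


Mask: 255.255.254.0
52.95.10.144 AND mask = 52.95.10.0
52.95.10.70 AND mask = 52.95.10.0
Yes, same subnet (52.95.10.0)


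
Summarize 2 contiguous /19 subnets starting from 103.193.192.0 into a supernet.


Original prefix: /19
Number of subnets: 2 = 2^1
New prefix = 19 - 1 = 18
Supernet: 103.193.192.0/18


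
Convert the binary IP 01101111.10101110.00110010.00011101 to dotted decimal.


01101111 = 111
10101110 = 174
00110010 = 50
00011101 = 29
IP: 111.174.50.29


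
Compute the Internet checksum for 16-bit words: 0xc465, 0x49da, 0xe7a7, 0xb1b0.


Sum all words (with carry folding):
+ 0xc465 = 0xc465
+ 0x49da = 0x0e40
+ 0xe7a7 = 0xf5e7
+ 0xb1b0 = 0xa798
One's complement: ~0xa798
Checksum = 0x5867


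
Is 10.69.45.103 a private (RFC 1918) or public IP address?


RFC 1918 private ranges:
  10.0.0.0/8 (10.0.0.0 - 10.255.255.255)
  172.16.0.0/12 (172.16.0.0 - 172.31.255.255)
  192.168.0.0/16 (192.168.0.0 - 192.168.255.255)
Private (in 10.0.0.0/8)


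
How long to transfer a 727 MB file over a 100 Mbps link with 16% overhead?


Effective throughput = 100 * (1 - 16/100) = 84 Mbps
File size in Mb = 727 * 8 = 5816 Mb
Time = 5816 / 84
Time = 69.2381 seconds


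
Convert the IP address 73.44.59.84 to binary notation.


73 = 01001001
44 = 00101100
59 = 00111011
84 = 01010100
Binary: 01001001.00101100.00111011.01010100


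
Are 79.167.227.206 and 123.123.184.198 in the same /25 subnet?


Mask: 255.255.255.128
79.167.227.206 AND mask = 79.167.227.128
123.123.184.198 AND mask = 123.123.184.128
No, different subnets (79.167.227.128 vs 123.123.184.128)


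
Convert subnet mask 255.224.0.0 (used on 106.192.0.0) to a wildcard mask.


Subnet mask: 255.224.0.0
Wildcard = 255.255.255.255 - subnet mask
255 - 255 = 0
255 - 224 = 31
255 - 0 = 255
255 - 0 = 255
Wildcard: 0.31.255.255


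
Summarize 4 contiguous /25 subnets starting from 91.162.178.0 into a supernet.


Original prefix: /25
Number of subnets: 4 = 2^2
New prefix = 25 - 2 = 23
Supernet: 91.162.178.0/23


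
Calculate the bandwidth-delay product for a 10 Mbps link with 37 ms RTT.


BDP = bandwidth * RTT
= 10 Mbps * 37 ms
= 10 * 1e6 * 37 / 1000 bits
= 370000 bits
= 46250 bytes
= 45.166 KB
BDP = 370000 bits (46250 bytes)


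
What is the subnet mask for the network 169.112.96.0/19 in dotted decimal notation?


/19 means 19 network bits, 13 host bits
Binary: 11111111111111111110000000000000
Mask: 255.255.224.0


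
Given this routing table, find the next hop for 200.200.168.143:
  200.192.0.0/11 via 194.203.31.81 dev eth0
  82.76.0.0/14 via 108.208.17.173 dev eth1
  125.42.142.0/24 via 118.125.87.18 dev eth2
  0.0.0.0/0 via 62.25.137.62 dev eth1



Longest prefix match for 200.200.168.143:
  /11 200.192.0.0: MATCH
  /14 82.76.0.0: no
  /24 125.42.142.0: no
  /0 0.0.0.0: MATCH
Selected: next-hop 194.203.31.81 via eth0 (matched /11)


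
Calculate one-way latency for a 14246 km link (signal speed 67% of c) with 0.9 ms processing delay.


Speed = 0.67 * 3e5 km/s = 201000 km/s
Propagation delay = 14246 / 201000 = 0.0709 s = 70.8756 ms
Processing delay = 0.9 ms
Total one-way latency = 71.7756 ms


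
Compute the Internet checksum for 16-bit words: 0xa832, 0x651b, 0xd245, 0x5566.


Sum all words (with carry folding):
+ 0xa832 = 0xa832
+ 0x651b = 0x0d4e
+ 0xd245 = 0xdf93
+ 0x5566 = 0x34fa
One's complement: ~0x34fa
Checksum = 0xcb05


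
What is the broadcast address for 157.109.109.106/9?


Network: 157.0.0.0/9
Host bits = 23
Set all host bits to 1:
Broadcast: 157.127.255.255


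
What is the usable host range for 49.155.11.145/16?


Network: 49.155.0.0
Broadcast: 49.155.255.255
First usable = network + 1
Last usable = broadcast - 1
Range: 49.155.0.1 to 49.155.255.254


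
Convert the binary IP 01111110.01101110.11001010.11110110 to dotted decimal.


01111110 = 126
01101110 = 110
11001010 = 202
11110110 = 246
IP: 126.110.202.246


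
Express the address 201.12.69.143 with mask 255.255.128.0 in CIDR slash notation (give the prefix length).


Binary: 11111111.11111111.10000000.00000000
Count leading 1s
Prefix: /17


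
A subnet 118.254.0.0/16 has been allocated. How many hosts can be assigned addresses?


Host bits = 32 - 16 = 16
Total addresses = 2^16 = 65536
Usable = total - 2 (network and broadcast)
Usable hosts: 65534


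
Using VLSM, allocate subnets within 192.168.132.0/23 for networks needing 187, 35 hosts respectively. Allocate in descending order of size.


187 hosts -> /24 (254 usable): 192.168.132.0/24
35 hosts -> /26 (62 usable): 192.168.133.0/26
Allocation: 192.168.132.0/24 (187 hosts, 254 usable); 192.168.133.0/26 (35 hosts, 62 usable)


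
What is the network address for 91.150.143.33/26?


IP:   01011011.10010110.10001111.00100001
Mask: 11111111.11111111.11111111.11000000
AND operation:
Net:  01011011.10010110.10001111.00000000
Network: 91.150.143.0/26


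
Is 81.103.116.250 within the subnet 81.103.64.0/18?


Subnet network: 81.103.64.0
Test IP AND mask: 81.103.64.0
Yes, 81.103.116.250 is in 81.103.64.0/18


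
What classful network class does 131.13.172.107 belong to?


First octet: 131
Binary: 10000011
10xxxxxx -> Class B (128-191)
Class B, default mask 255.255.0.0 (/16)


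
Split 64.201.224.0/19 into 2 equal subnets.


New prefix = 19 + 1 = 20
Each subnet has 4096 addresses
  64.201.224.0/20
  64.201.240.0/20
Subnets: 64.201.224.0/20, 64.201.240.0/20


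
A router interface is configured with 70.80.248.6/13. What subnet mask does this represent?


/13 means 13 network bits, 19 host bits
Binary: 11111111111110000000000000000000
Mask: 255.248.0.0


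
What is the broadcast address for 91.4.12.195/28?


Network: 91.4.12.192/28
Host bits = 4
Set all host bits to 1:
Broadcast: 91.4.12.207


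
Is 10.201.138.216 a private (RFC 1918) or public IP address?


RFC 1918 private ranges:
  10.0.0.0/8 (10.0.0.0 - 10.255.255.255)
  172.16.0.0/12 (172.16.0.0 - 172.31.255.255)
  192.168.0.0/16 (192.168.0.0 - 192.168.255.255)
Private (in 10.0.0.0/8)


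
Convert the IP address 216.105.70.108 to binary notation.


216 = 11011000
105 = 01101001
70 = 01000110
108 = 01101100
Binary: 11011000.01101001.01000110.01101100


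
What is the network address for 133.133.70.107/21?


IP:   10000101.10000101.01000110.01101011
Mask: 11111111.11111111.11111000.00000000
AND operation:
Net:  10000101.10000101.01000000.00000000
Network: 133.133.64.0/21


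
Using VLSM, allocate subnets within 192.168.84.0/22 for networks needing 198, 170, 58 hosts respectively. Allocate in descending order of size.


198 hosts -> /24 (254 usable): 192.168.84.0/24
170 hosts -> /24 (254 usable): 192.168.85.0/24
58 hosts -> /26 (62 usable): 192.168.86.0/26
Allocation: 192.168.84.0/24 (198 hosts, 254 usable); 192.168.85.0/24 (170 hosts, 254 usable); 192.168.86.0/26 (58 hosts, 62 usable)


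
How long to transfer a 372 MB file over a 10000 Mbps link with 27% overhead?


Effective throughput = 10000 * (1 - 27/100) = 7300 Mbps
File size in Mb = 372 * 8 = 2976 Mb
Time = 2976 / 7300
Time = 0.4077 seconds


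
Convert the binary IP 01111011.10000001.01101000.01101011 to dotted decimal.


01111011 = 123
10000001 = 129
01101000 = 104
01101011 = 107
IP: 123.129.104.107


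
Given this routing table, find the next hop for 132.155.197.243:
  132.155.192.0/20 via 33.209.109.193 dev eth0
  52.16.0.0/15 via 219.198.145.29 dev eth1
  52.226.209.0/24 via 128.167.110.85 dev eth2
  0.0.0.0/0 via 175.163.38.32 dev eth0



Longest prefix match for 132.155.197.243:
  /20 132.155.192.0: MATCH
  /15 52.16.0.0: no
  /24 52.226.209.0: no
  /0 0.0.0.0: MATCH
Selected: next-hop 33.209.109.193 via eth0 (matched /20)


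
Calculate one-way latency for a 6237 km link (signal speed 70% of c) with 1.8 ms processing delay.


Speed = 0.7 * 3e5 km/s = 210000 km/s
Propagation delay = 6237 / 210000 = 0.0297 s = 29.7 ms
Processing delay = 1.8 ms
Total one-way latency = 31.5 ms


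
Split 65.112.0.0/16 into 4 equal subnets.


New prefix = 16 + 2 = 18
Each subnet has 16384 addresses
  65.112.0.0/18
  65.112.64.0/18
  65.112.128.0/18
  65.112.192.0/18
Subnets: 65.112.0.0/18, 65.112.64.0/18, 65.112.128.0/18, 65.112.192.0/18


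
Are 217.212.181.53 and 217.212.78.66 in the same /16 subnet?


Mask: 255.255.0.0
217.212.181.53 AND mask = 217.212.0.0
217.212.78.66 AND mask = 217.212.0.0
Yes, same subnet (217.212.0.0)


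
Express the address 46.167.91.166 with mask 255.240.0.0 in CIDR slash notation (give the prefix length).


Binary: 11111111.11110000.00000000.00000000
Count leading 1s
Prefix: /12


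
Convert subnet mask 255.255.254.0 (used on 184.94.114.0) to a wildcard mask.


Subnet mask: 255.255.254.0
Wildcard = 255.255.255.255 - subnet mask
255 - 255 = 0
255 - 255 = 0
255 - 254 = 1
255 - 0 = 255
Wildcard: 0.0.1.255


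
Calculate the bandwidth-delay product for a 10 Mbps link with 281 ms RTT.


BDP = bandwidth * RTT
= 10 Mbps * 281 ms
= 10 * 1e6 * 281 / 1000 bits
= 2810000 bits
= 351250 bytes
= 343.0176 KB
BDP = 2810000 bits (351250 bytes)


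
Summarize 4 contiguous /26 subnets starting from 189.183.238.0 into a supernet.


Original prefix: /26
Number of subnets: 4 = 2^2
New prefix = 26 - 2 = 24
Supernet: 189.183.238.0/24


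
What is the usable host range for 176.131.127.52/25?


Network: 176.131.127.0
Broadcast: 176.131.127.127
First usable = network + 1
Last usable = broadcast - 1
Range: 176.131.127.1 to 176.131.127.126


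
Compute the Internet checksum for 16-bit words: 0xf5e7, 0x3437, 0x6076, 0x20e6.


Sum all words (with carry folding):
+ 0xf5e7 = 0xf5e7
+ 0x3437 = 0x2a1f
+ 0x6076 = 0x8a95
+ 0x20e6 = 0xab7b
One's complement: ~0xab7b
Checksum = 0x5484


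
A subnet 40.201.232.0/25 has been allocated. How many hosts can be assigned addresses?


Host bits = 32 - 25 = 7
Total addresses = 2^7 = 128
Usable = total - 2 (network and broadcast)
Usable hosts: 126


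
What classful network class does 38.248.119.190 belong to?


First octet: 38
Binary: 00100110
0xxxxxxx -> Class A (1-126)
Class A, default mask 255.0.0.0 (/8)


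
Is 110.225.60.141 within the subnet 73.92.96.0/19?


Subnet network: 73.92.96.0
Test IP AND mask: 110.225.32.0
No, 110.225.60.141 is not in 73.92.96.0/19


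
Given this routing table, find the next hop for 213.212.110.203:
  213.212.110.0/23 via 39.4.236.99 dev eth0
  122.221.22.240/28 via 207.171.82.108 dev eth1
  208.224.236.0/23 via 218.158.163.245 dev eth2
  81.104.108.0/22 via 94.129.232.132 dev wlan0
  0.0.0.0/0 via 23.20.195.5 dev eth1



Longest prefix match for 213.212.110.203:
  /23 213.212.110.0: MATCH
  /28 122.221.22.240: no
  /23 208.224.236.0: no
  /22 81.104.108.0: no
  /0 0.0.0.0: MATCH
Selected: next-hop 39.4.236.99 via eth0 (matched /23)


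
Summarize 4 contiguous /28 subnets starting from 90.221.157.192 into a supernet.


Original prefix: /28
Number of subnets: 4 = 2^2
New prefix = 28 - 2 = 26
Supernet: 90.221.157.192/26
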